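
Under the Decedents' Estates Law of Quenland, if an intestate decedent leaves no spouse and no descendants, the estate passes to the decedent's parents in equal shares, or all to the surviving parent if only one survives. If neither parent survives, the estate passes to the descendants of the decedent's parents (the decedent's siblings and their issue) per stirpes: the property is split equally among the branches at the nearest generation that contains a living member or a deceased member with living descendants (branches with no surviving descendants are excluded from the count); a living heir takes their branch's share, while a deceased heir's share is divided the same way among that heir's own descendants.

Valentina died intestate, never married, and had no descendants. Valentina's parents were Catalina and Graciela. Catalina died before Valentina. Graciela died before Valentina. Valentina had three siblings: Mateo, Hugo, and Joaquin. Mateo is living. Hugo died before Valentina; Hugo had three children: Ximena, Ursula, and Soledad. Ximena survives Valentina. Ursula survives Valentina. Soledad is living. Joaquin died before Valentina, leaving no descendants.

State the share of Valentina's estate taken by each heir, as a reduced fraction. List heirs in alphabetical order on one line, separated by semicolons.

Mateo 1/2; Soledad 1/6; Ursula 1/6; Ximena 1/6

Neither parent survives and there are no descendants, so the estate passes to Valentina's siblings and their issue per stirpes.
Joaquin left no surviving issue, so that branch lapses and is disregarded.
The estate is divided into 2 equal shares of 1/2 among Mateo, Hugo.
Mateo is living and takes 1/2.
Hugo predeceased; the 1/2 allotted to Hugo's branch passes to Hugo's issue by representation.
The 1/2 is divided into 3 equal shares of 1/6 among Ximena, Ursula, Soledad.
Ximena is living and takes 1/6.
Ursula is living and takes 1/6.
Soledad is living and takes 1/6.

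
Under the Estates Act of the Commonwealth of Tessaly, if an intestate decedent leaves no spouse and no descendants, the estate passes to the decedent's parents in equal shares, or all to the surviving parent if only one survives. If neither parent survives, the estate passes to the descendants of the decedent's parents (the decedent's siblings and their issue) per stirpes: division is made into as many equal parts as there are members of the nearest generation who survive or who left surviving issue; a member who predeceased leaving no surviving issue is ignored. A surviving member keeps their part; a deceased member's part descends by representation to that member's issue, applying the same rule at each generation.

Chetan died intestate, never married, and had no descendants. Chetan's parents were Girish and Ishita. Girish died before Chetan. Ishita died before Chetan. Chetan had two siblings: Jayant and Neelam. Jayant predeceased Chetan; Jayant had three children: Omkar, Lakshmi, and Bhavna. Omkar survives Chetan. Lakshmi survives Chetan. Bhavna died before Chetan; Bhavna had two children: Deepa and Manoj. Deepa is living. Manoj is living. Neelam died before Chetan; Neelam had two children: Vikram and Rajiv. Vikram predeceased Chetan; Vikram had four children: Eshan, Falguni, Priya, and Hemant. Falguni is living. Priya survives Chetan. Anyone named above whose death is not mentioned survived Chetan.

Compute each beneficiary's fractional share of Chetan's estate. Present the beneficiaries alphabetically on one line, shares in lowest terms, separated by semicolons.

Neither parent survives and there are no descendants, so the estate passes to Chetan's siblings and their issue per stirpes.
The estate is divided into 2 equal shares of 1/2 among Jayant, Neelam.
Jayant predeceased; the 1/2 allotted to Jayant's branch passes to Jayant's issue by representation.
The 1/2 is divided into 3 equal shares of 1/6 among Omkar, Lakshmi, Bhavna.
Omkar is living and takes 1/6.
Lakshmi is living and takes 1/6.
Bhavna predeceased; the 1/6 allotted to Bhavna's branch passes to Bhavna's issue by representation.
The 1/6 is divided into 2 equal shares of 1/12 among Deepa, Manoj.
Deepa is living and takes 1/12.
Manoj is living and takes 1/12.
Neelam predeceased; the 1/2 allotted to Neelam's branch passes to Neelam's issue by representation.
The 1/2 is divided into 2 equal shares of 1/4 among Vikram, Rajiv.
Vikram predeceased; the 1/4 allotted to Vikram's branch passes to Vikram's issue by representation.
The 1/4 is divided into 4 equal shares of 1/16 among Eshan, Falguni, Priya, Hemant.
Eshan is living and takes 1/16.
Falguni is living and takes 1/16.
Priya is living and takes 1/16.
Hemant is living and takes 1/16.
Rajiv is living and takes 1/4.

Deepa 1/12; Eshan 1/16; Falguni 1/16; Hemant 1/16; Lakshmi 1/6; Manoj 1/12; Omkar 1/6; Priya 1/16; Rajiv 1/4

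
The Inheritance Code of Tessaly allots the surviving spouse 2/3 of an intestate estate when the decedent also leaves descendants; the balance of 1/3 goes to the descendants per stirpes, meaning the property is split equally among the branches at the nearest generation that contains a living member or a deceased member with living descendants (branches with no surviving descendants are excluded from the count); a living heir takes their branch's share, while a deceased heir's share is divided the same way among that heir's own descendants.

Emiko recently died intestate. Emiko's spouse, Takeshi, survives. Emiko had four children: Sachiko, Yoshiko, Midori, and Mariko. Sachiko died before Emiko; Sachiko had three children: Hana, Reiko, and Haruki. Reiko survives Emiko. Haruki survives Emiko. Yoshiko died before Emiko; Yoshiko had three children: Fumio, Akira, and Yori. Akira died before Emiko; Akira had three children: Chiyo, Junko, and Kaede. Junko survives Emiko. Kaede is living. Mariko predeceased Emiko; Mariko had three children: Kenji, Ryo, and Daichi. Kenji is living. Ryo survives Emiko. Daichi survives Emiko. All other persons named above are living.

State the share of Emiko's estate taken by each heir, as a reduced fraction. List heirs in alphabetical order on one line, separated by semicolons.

Chiyo 1/108; Daichi 1/36; Fumio 1/36; Hana 1/36; Haruki 1/36; Junko 1/108; Kaede 1/108; Kenji 1/36; Midori 1/12; Reiko 1/36; Ryo 1/36; Takeshi 2/3; Yori 1/36

Takeshi, as surviving spouse, takes 2/3.
The remaining 1/3 passes to Emiko's descendants per stirpes.
The 1/3 is divided into 4 equal shares of 1/12 among Sachiko, Yoshiko, Midori, Mariko.
Sachiko predeceased; the 1/12 allotted to Sachiko's branch passes to Sachiko's issue by representation.
The 1/12 is divided into 3 equal shares of 1/36 among Hana, Reiko, Haruki.
Hana is living and takes 1/36.
Reiko is living and takes 1/36.
Haruki is living and takes 1/36.
Yoshiko predeceased; the 1/12 allotted to Yoshiko's branch passes to Yoshiko's issue by representation.
The 1/12 is divided into 3 equal shares of 1/36 among Fumio, Akira, Yori.
Fumio is living and takes 1/36.
Akira predeceased; the 1/36 allotted to Akira's branch passes to Akira's issue by representation.
The 1/36 is divided into 3 equal shares of 1/108 among Chiyo, Junko, Kaede.
Chiyo is living and takes 1/108.
Junko is living and takes 1/108.
Kaede is living and takes 1/108.
Yori is living and takes 1/36.
Midori is living and takes 1/12.
Mariko predeceased; the 1/12 allotted to Mariko's branch passes to Mariko's issue by representation.
The 1/12 is divided into 3 equal shares of 1/36 among Kenji, Ryo, Daichi.
Kenji is living and takes 1/36.
Ryo is living and takes 1/36.
Daichi is living and takes 1/36.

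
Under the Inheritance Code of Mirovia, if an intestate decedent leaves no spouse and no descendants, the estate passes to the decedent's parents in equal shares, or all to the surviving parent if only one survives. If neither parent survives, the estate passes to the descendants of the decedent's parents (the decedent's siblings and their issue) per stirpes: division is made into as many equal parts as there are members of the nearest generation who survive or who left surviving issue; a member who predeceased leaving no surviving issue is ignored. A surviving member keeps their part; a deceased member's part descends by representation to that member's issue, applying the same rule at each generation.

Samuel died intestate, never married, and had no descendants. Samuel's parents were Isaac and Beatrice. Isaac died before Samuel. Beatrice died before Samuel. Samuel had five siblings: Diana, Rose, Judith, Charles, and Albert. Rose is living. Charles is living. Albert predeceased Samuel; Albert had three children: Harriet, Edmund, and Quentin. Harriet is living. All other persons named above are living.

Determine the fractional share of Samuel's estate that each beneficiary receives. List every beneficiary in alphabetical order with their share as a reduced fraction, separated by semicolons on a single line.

Neither parent survives and there are no descendants, so the estate passes to Samuel's siblings and their issue per stirpes.
The estate is divided into 5 equal shares of 1/5 among Diana, Rose, Judith, Charles, Albert.
Diana is living and takes 1/5.
Rose is living and takes 1/5.
Judith is living and takes 1/5.
Charles is living and takes 1/5.
Albert predeceased; the 1/5 allotted to Albert's branch passes to Albert's issue by representation.
The 1/5 is divided into 3 equal shares of 1/15 among Harriet, Edmund, Quentin.
Harriet is living and takes 1/15.
Edmund is living and takes 1/15.
Quentin is living and takes 1/15.

Charles 1/5; Diana 1/5; Edmund 1/15; Harriet 1/15; Judith 1/5; Quentin 1/15; Rose 1/5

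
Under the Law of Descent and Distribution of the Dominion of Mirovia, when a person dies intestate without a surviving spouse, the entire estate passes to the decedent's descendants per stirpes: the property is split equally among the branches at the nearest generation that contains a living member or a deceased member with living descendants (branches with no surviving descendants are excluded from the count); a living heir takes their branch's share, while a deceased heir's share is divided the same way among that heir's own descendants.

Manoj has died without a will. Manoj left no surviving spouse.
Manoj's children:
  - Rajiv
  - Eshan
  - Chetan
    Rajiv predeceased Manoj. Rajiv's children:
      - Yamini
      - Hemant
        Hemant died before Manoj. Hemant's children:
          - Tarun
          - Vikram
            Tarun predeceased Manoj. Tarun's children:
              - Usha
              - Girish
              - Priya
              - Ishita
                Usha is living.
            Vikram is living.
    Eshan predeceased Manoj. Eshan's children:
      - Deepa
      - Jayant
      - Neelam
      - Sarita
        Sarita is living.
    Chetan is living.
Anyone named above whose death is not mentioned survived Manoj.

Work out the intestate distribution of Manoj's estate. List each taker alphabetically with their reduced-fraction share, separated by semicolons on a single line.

Chetan 1/3; Deepa 1/12; Girish 1/48; Ishita 1/48; Jayant 1/12; Neelam 1/12; Priya 1/48; Sarita 1/12; Usha 1/48; Vikram 1/12; Yamini 1/6

There is no surviving spouse, so the entire estate passes to Manoj's descendants per stirpes.
The estate is divided into 3 equal shares of 1/3 among Rajiv, Eshan, Chetan.
Rajiv predeceased; the 1/3 allotted to Rajiv's branch passes to Rajiv's issue by representation.
The 1/3 is divided into 2 equal shares of 1/6 among Yamini, Hemant.
Yamini is living and takes 1/6.
Hemant predeceased; the 1/6 allotted to Hemant's branch passes to Hemant's issue by representation.
The 1/6 is divided into 2 equal shares of 1/12 among Tarun, Vikram.
Tarun predeceased; the 1/12 allotted to Tarun's branch passes to Tarun's issue by representation.
The 1/12 is divided into 4 equal shares of 1/48 among Usha, Girish, Priya, Ishita.
Usha is living and takes 1/48.
Girish is living and takes 1/48.
Priya is living and takes 1/48.
Ishita is living and takes 1/48.
Vikram is living and takes 1/12.
Eshan predeceased; the 1/3 allotted to Eshan's branch passes to Eshan's issue by representation.
The 1/3 is divided into 4 equal shares of 1/12 among Deepa, Jayant, Neelam, Sarita.
Deepa is living and takes 1/12.
Jayant is living and takes 1/12.
Neelam is living and takes 1/12.
Sarita is living and takes 1/12.
Chetan is living and takes 1/3.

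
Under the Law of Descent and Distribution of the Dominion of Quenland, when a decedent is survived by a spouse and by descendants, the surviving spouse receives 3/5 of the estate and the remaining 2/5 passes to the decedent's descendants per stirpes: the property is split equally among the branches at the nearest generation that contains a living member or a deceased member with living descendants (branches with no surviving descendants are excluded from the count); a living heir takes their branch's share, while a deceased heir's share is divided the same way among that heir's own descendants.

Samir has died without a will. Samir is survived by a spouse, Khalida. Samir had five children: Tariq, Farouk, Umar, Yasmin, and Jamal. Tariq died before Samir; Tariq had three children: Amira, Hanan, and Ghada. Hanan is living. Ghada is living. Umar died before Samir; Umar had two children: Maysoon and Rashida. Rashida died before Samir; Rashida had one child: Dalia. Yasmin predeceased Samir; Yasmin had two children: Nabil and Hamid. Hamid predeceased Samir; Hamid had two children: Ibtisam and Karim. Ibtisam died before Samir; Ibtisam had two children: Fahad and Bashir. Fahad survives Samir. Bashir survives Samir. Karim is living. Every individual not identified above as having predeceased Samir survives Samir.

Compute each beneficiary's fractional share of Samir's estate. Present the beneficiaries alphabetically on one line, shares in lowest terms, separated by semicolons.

Amira 2/75; Bashir 1/100; Dalia 1/25; Fahad 1/100; Farouk 2/25; Ghada 2/75; Hanan 2/75; Jamal 2/25; Karim 1/50; Khalida 3/5; Maysoon 1/25; Nabil 1/25

Khalida, as surviving spouse, takes 3/5.
The remaining 2/5 passes to Samir's descendants per stirpes.
The 2/5 is divided into 5 equal shares of 2/25 among Tariq, Farouk, Umar, Yasmin, Jamal.
Tariq predeceased; the 2/25 allotted to Tariq's branch passes to Tariq's issue by representation.
The 2/25 is divided into 3 equal shares of 2/75 among Amira, Hanan, Ghada.
Amira is living and takes 2/75.
Hanan is living and takes 2/75.
Ghada is living and takes 2/75.
Farouk is living and takes 2/25.
Umar predeceased; the 2/25 allotted to Umar's branch passes to Umar's issue by representation.
The 2/25 is divided into 2 equal shares of 1/25 among Maysoon, Rashida.
Maysoon is living and takes 1/25.
Rashida predeceased; the 1/25 allotted to Rashida's branch passes to Rashida's issue by representation.
Dalia is the sole taker at this level and receives the full 1/25.
Yasmin predeceased; the 2/25 allotted to Yasmin's branch passes to Yasmin's issue by representation.
The 2/25 is divided into 2 equal shares of 1/25 among Nabil, Hamid.
Nabil is living and takes 1/25.
Hamid predeceased; the 1/25 allotted to Hamid's branch passes to Hamid's issue by representation.
The 1/25 is divided into 2 equal shares of 1/50 among Ibtisam, Karim.
Ibtisam predeceased; the 1/50 allotted to Ibtisam's branch passes to Ibtisam's issue by representation.
The 1/50 is divided into 2 equal shares of 1/100 among Fahad, Bashir.
Fahad is living and takes 1/100.
Bashir is living and takes 1/100.
Karim is living and takes 1/50.
Jamal is living and takes 2/25.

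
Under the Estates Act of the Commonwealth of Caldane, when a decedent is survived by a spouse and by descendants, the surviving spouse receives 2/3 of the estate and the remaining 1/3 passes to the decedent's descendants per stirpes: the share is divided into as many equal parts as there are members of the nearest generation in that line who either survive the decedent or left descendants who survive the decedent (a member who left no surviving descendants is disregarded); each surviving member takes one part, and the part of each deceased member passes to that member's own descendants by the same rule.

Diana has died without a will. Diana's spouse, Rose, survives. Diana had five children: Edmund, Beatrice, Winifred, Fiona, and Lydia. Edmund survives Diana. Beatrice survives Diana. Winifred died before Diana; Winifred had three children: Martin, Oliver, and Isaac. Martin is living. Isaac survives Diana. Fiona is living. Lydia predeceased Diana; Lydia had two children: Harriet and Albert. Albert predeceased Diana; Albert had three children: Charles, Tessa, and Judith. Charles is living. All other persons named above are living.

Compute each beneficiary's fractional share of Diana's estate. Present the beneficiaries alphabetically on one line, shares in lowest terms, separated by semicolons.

Beatrice 1/15; Charles 1/90; Edmund 1/15; Fiona 1/15; Harriet 1/30; Isaac 1/45; Judith 1/90; Martin 1/45; Oliver 1/45; Rose 2/3; Tessa 1/90

Rose, as surviving spouse, takes 2/3.
The remaining 1/3 passes to Diana's descendants per stirpes.
The 1/3 is divided into 5 equal shares of 1/15 among Edmund, Beatrice, Winifred, Fiona, Lydia.
Edmund is living and takes 1/15.
Beatrice is living and takes 1/15.
Winifred predeceased; the 1/15 allotted to Winifred's branch passes to Winifred's issue by representation.
The 1/15 is divided into 3 equal shares of 1/45 among Martin, Oliver, Isaac.
Martin is living and takes 1/45.
Oliver is living and takes 1/45.
Isaac is living and takes 1/45.
Fiona is living and takes 1/15.
Lydia predeceased; the 1/15 allotted to Lydia's branch passes to Lydia's issue by representation.
The 1/15 is divided into 2 equal shares of 1/30 among Harriet, Albert.
Harriet is living and takes 1/30.
Albert predeceased; the 1/30 allotted to Albert's branch passes to Albert's issue by representation.
The 1/30 is divided into 3 equal shares of 1/90 among Charles, Tessa, Judith.
Charles is living and takes 1/90.
Tessa is living and takes 1/90.
Judith is living and takes 1/90.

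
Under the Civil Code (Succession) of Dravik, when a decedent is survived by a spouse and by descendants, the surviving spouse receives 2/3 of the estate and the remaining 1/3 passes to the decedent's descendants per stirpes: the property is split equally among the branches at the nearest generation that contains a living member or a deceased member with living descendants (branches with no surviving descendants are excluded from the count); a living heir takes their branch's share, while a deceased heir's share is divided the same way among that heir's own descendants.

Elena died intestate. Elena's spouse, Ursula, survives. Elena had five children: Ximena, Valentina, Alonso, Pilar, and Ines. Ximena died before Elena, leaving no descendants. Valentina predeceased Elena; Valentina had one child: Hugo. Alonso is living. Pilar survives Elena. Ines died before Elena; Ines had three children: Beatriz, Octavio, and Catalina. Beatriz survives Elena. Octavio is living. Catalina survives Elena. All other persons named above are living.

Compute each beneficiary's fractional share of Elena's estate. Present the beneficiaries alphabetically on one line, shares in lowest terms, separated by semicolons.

Alonso 1/12; Beatriz 1/36; Catalina 1/36; Hugo 1/12; Octavio 1/36; Pilar 1/12; Ursula 2/3

Ursula, as surviving spouse, takes 2/3.
The remaining 1/3 passes to Elena's descendants per stirpes.
Ximena left no surviving issue, so that branch lapses and is disregarded.
The 1/3 is divided into 4 equal shares of 1/12 among Valentina, Alonso, Pilar, Ines.
Valentina predeceased; the 1/12 allotted to Valentina's branch passes to Valentina's issue by representation.
Hugo is the sole taker at this level and receives the full 1/12.
Alonso is living and takes 1/12.
Pilar is living and takes 1/12.
Ines predeceased; the 1/12 allotted to Ines's branch passes to Ines's issue by representation.
The 1/12 is divided into 3 equal shares of 1/36 among Beatriz, Octavio, Catalina.
Beatriz is living and takes 1/36.
Octavio is living and takes 1/36.
Catalina is living and takes 1/36.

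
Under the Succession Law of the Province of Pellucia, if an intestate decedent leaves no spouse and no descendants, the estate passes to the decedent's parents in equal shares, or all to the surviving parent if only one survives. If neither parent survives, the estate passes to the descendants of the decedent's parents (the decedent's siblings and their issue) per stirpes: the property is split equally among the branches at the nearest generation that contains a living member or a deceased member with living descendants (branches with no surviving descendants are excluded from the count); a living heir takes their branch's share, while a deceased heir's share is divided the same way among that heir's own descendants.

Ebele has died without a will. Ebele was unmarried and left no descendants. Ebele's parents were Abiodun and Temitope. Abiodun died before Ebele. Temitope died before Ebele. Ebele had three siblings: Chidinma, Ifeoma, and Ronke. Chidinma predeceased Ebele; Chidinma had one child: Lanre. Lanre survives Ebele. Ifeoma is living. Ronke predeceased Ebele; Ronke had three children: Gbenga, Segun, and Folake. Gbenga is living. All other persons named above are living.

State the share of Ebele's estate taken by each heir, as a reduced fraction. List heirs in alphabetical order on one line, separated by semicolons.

Neither parent survives and there are no descendants, so the estate passes to Ebele's siblings and their issue per stirpes.
The estate is divided into 3 equal shares of 1/3 among Chidinma, Ifeoma, Ronke.
Chidinma predeceased; the 1/3 allotted to Chidinma's branch passes to Chidinma's issue by representation.
Lanre is the sole taker at this level and receives the full 1/3.
Ifeoma is living and takes 1/3.
Ronke predeceased; the 1/3 allotted to Ronke's branch passes to Ronke's issue by representation.
The 1/3 is divided into 3 equal shares of 1/9 among Gbenga, Segun, Folake.
Gbenga is living and takes 1/9.
Segun is living and takes 1/9.
Folake is living and takes 1/9.

Folake 1/9; Gbenga 1/9; Ifeoma 1/3; Lanre 1/3; Segun 1/9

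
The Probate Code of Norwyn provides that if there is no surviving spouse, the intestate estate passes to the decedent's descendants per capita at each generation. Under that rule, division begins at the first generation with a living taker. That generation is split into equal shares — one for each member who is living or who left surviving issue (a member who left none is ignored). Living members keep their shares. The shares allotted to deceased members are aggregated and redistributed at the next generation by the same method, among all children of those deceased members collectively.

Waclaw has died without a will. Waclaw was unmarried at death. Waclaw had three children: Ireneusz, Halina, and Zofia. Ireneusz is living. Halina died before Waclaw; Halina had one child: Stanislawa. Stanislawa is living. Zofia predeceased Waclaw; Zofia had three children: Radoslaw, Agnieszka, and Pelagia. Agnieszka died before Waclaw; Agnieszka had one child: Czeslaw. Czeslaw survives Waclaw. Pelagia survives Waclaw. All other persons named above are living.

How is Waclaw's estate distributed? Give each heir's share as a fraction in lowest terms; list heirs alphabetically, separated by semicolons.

Czeslaw 1/6; Ireneusz 1/3; Pelagia 1/6; Radoslaw 1/6; Stanislawa 1/6

There is no surviving spouse, so the entire estate passes to Waclaw's descendants per capita at each generation.
At generation 1 (Ireneusz, Halina, Zofia) there are 3 shares of (1)/3 = 1/3 each.
Living: Ireneusz — each takes 1/3.
Deceased: Halina and Zofia. Their combined 2/3 is pooled and carried to generation 2.
At generation 2 (Stanislawa, Radoslaw, Agnieszka, Pelagia) there are 4 shares of (2/3)/4 = 1/6 each.
Living: Stanislawa, Radoslaw, and Pelagia — each takes 1/6.
Deceased: Agnieszka. That 1/6 share is carried to generation 3.
At generation 3 (Czeslaw) there are 1 shares of (1/6)/1 = 1/6 each.
Living: Czeslaw — each takes 1/6.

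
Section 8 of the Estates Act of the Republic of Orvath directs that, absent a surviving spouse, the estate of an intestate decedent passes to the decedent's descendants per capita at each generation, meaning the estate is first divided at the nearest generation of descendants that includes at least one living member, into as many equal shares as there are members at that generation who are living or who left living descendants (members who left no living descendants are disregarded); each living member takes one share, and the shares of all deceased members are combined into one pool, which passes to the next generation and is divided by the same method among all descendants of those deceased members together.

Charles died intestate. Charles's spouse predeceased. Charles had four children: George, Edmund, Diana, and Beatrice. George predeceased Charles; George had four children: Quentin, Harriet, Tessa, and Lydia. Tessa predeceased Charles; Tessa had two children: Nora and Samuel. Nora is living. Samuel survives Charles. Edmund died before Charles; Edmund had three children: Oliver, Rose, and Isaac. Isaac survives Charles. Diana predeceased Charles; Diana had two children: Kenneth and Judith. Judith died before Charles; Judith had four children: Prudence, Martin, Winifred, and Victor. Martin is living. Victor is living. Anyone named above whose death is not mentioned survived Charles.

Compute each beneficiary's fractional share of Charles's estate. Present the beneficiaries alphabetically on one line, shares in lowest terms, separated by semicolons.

There is no surviving spouse, so the entire estate passes to Charles's descendants per capita at each generation.
At generation 1 (George, Edmund, Diana, Beatrice) there are 4 shares of (1)/4 = 1/4 each.
Living: Beatrice — each takes 1/4.
Deceased: George, Edmund, and Diana. Their combined 3/4 is pooled and carried to generation 2.
At generation 2 (Quentin, Harriet, Tessa, Lydia, Oliver, Rose, Isaac, Kenneth, Judith) there are 9 shares of (3/4)/9 = 1/12 each.
Living: Quentin, Harriet, Lydia, Oliver, Rose, Isaac, and Kenneth — each takes 1/12.
Deceased: Tessa and Judith. Their combined 1/6 is pooled and carried to generation 3.
At generation 3 (Nora, Samuel, Prudence, Martin, Winifred, Victor) there are 6 shares of (1/6)/6 = 1/36 each.
Living: Nora, Samuel, Prudence, Martin, Winifred, and Victor — each takes 1/36.

Beatrice 1/4; Harriet 1/12; Isaac 1/12; Kenneth 1/12; Lydia 1/12; Martin 1/36; Nora 1/36; Oliver 1/12; Prudence 1/36; Quentin 1/12; Rose 1/12; Samuel 1/36; Victor 1/36; Winifred 1/36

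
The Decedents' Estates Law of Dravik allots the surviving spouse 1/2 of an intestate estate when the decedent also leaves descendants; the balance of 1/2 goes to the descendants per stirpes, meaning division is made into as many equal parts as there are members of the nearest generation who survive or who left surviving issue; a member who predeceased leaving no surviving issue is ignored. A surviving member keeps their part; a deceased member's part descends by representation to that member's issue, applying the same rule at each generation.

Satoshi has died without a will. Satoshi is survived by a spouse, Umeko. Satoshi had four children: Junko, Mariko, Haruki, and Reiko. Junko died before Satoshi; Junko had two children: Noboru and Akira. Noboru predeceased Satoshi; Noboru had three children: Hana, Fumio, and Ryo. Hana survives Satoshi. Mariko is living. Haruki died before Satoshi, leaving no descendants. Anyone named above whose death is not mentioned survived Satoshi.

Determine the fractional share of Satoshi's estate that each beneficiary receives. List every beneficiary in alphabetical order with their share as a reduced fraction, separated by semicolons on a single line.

Umeko, as surviving spouse, takes 1/2.
The remaining 1/2 passes to Satoshi's descendants per stirpes.
Haruki left no surviving issue, so that branch lapses and is disregarded.
The 1/2 is divided into 3 equal shares of 1/6 among Junko, Mariko, Reiko.
Junko predeceased; the 1/6 allotted to Junko's branch passes to Junko's issue by representation.
The 1/6 is divided into 2 equal shares of 1/12 among Noboru, Akira.
Noboru predeceased; the 1/12 allotted to Noboru's branch passes to Noboru's issue by representation.
The 1/12 is divided into 3 equal shares of 1/36 among Hana, Fumio, Ryo.
Hana is living and takes 1/36.
Fumio is living and takes 1/36.
Ryo is living and takes 1/36.
Akira is living and takes 1/12.
Mariko is living and takes 1/6.
Reiko is living and takes 1/6.

Akira 1/12; Fumio 1/36; Hana 1/36; Mariko 1/6; Reiko 1/6; Ryo 1/36; Umeko 1/2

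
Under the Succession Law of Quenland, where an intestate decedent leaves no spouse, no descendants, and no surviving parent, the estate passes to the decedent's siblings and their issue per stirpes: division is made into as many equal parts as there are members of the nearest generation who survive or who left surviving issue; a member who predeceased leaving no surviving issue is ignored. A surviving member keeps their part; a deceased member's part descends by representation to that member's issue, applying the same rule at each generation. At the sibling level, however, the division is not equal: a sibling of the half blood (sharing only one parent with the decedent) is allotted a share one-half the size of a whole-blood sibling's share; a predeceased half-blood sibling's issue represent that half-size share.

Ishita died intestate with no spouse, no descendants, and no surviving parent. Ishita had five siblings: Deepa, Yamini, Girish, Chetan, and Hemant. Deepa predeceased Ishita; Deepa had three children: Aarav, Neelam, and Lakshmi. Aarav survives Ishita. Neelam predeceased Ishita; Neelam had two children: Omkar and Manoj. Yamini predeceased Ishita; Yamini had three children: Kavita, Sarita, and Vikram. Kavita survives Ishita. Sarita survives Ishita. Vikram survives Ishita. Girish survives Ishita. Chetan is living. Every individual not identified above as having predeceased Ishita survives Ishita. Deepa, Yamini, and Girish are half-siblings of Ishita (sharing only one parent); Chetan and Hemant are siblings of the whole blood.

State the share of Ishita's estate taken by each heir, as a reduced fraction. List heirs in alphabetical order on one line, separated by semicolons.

Aarav 1/21; Chetan 2/7; Girish 1/7; Hemant 2/7; Kavita 1/21; Lakshmi 1/21; Manoj 1/42; Omkar 1/42; Sarita 1/21; Vikram 1/21

No spouse, descendants, or parent survives, so the estate passes to Ishita's siblings per stirpes.
Half-blood siblings count for one-half the weight of whole-blood siblings at the initial division.
Dividing 1 in proportion to weights (total weight 7/2): Deepa (weight 1/2) → 1/7; Yamini (weight 1/2) → 1/7; Girish (weight 1/2) → 1/7; Chetan (weight 1) → 2/7; Hemant (weight 1) → 2/7.
Deepa predeceased; the 1/7 allotted to Deepa's branch passes to Deepa's issue by representation.
The 1/7 is divided into 3 equal shares of 1/21 among Aarav, Neelam, Lakshmi.
Aarav is living and takes 1/21.
Neelam predeceased; the 1/21 allotted to Neelam's branch passes to Neelam's issue by representation.
The 1/21 is divided into 2 equal shares of 1/42 among Omkar, Manoj.
Omkar is living and takes 1/42.
Manoj is living and takes 1/42.
Lakshmi is living and takes 1/21.
Yamini predeceased; the 1/7 allotted to Yamini's branch passes to Yamini's issue by representation.
The 1/7 is divided into 3 equal shares of 1/21 among Kavita, Sarita, Vikram.
Kavita is living and takes 1/21.
Sarita is living and takes 1/21.
Vikram is living and takes 1/21.
Girish is living and takes 1/7.
Chetan is living and takes 2/7.
Hemant is living and takes 2/7.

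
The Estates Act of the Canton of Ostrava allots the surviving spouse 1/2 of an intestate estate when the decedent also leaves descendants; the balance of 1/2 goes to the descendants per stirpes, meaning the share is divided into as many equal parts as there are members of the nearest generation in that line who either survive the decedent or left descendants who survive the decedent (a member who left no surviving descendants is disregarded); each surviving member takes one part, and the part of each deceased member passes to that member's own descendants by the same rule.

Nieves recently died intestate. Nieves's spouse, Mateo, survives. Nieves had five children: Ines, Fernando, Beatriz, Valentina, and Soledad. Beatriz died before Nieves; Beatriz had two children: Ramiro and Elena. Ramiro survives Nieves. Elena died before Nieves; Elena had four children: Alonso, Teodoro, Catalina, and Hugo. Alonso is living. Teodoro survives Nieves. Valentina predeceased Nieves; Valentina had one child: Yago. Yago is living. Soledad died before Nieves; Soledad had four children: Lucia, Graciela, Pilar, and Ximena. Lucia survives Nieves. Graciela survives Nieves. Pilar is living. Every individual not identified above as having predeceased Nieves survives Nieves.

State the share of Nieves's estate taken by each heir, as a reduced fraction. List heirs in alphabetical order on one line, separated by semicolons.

Alonso 1/80; Catalina 1/80; Fernando 1/10; Graciela 1/40; Hugo 1/80; Ines 1/10; Lucia 1/40; Mateo 1/2; Pilar 1/40; Ramiro 1/20; Teodoro 1/80; Ximena 1/40; Yago 1/10

Mateo, as surviving spouse, takes 1/2.
The remaining 1/2 passes to Nieves's descendants per stirpes.
The 1/2 is divided into 5 equal shares of 1/10 among Ines, Fernando, Beatriz, Valentina, Soledad.
Ines is living and takes 1/10.
Fernando is living and takes 1/10.
Beatriz predeceased; the 1/10 allotted to Beatriz's branch passes to Beatriz's issue by representation.
The 1/10 is divided into 2 equal shares of 1/20 among Ramiro, Elena.
Ramiro is living and takes 1/20.
Elena predeceased; the 1/20 allotted to Elena's branch passes to Elena's issue by representation.
The 1/20 is divided into 4 equal shares of 1/80 among Alonso, Teodoro, Catalina, Hugo.
Alonso is living and takes 1/80.
Teodoro is living and takes 1/80.
Catalina is living and takes 1/80.
Hugo is living and takes 1/80.
Valentina predeceased; the 1/10 allotted to Valentina's branch passes to Valentina's issue by representation.
Yago is the sole taker at this level and receives the full 1/10.
Soledad predeceased; the 1/10 allotted to Soledad's branch passes to Soledad's issue by representation.
The 1/10 is divided into 4 equal shares of 1/40 among Lucia, Graciela, Pilar, Ximena.
Lucia is living and takes 1/40.
Graciela is living and takes 1/40.
Pilar is living and takes 1/40.
Ximena is living and takes 1/40.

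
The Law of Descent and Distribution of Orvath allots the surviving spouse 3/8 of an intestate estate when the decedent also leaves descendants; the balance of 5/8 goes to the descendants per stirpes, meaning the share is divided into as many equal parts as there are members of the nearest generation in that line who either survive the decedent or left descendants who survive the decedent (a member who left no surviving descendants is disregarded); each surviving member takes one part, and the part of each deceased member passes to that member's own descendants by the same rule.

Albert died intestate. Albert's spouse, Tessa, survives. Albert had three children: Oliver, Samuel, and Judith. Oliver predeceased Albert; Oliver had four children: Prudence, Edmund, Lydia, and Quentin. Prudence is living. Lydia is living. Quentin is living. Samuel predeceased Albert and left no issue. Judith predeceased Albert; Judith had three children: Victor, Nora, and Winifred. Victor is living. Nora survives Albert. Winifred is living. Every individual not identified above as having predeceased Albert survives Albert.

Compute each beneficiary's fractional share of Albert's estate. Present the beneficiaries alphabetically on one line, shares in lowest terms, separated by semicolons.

Tessa, as surviving spouse, takes 3/8.
The remaining 5/8 passes to Albert's descendants per stirpes.
Samuel left no surviving issue, so that branch lapses and is disregarded.
The 5/8 is divided into 2 equal shares of 5/16 among Oliver, Judith.
Oliver predeceased; the 5/16 allotted to Oliver's branch passes to Oliver's issue by representation.
The 5/16 is divided into 4 equal shares of 5/64 among Prudence, Edmund, Lydia, Quentin.
Prudence is living and takes 5/64.
Edmund is living and takes 5/64.
Lydia is living and takes 5/64.
Quentin is living and takes 5/64.
Judith predeceased; the 5/16 allotted to Judith's branch passes to Judith's issue by representation.
The 5/16 is divided into 3 equal shares of 5/48 among Victor, Nora, Winifred.
Victor is living and takes 5/48.
Nora is living and takes 5/48.
Winifred is living and takes 5/48.

Edmund 5/64; Lydia 5/64; Nora 5/48; Prudence 5/64; Quentin 5/64; Tessa 3/8; Victor 5/48; Winifred 5/48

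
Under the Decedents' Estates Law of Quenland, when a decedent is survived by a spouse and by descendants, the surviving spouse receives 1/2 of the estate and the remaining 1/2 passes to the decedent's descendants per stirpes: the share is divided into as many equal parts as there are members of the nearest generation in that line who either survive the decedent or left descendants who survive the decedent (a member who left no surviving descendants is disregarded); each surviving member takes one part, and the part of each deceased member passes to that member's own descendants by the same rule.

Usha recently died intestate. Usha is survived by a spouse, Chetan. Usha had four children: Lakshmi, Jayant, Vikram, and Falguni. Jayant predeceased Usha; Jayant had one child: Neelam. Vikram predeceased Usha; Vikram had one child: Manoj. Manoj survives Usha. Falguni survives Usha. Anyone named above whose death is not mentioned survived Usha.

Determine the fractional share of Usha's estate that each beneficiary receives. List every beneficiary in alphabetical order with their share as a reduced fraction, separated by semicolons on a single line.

Chetan 1/2; Falguni 1/8; Lakshmi 1/8; Manoj 1/8; Neelam 1/8

Chetan, as surviving spouse, takes 1/2.
The remaining 1/2 passes to Usha's descendants per stirpes.
The 1/2 is divided into 4 equal shares of 1/8 among Lakshmi, Jayant, Vikram, Falguni.
Lakshmi is living and takes 1/8.
Jayant predeceased; the 1/8 allotted to Jayant's branch passes to Jayant's issue by representation.
Neelam is the sole taker at this level and receives the full 1/8.
Vikram predeceased; the 1/8 allotted to Vikram's branch passes to Vikram's issue by representation.
Manoj is the sole taker at this level and receives the full 1/8.
Falguni is living and takes 1/8.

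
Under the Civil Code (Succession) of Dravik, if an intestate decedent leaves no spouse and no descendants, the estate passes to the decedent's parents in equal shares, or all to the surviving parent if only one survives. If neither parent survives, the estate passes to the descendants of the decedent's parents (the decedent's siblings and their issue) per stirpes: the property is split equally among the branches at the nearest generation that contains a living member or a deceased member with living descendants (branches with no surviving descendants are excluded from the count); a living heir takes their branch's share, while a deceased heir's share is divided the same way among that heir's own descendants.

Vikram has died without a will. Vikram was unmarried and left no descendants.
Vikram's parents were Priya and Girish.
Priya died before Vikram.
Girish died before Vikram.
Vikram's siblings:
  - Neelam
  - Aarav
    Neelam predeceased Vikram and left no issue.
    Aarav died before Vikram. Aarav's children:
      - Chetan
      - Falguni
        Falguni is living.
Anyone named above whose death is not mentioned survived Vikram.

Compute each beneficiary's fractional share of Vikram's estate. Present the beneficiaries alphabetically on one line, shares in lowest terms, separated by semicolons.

Neither parent survives and there are no descendants, so the estate passes to Vikram's siblings and their issue per stirpes.
Neelam left no surviving issue, so that branch lapses and is disregarded.
Aarav's line is the sole branch at this level, so the full 1 passes to Aarav's issue by representation.
The estate is divided into 2 equal shares of 1/2 among Chetan, Falguni.
Chetan is living and takes 1/2.
Falguni is living and takes 1/2.

Chetan 1/2; Falguni 1/2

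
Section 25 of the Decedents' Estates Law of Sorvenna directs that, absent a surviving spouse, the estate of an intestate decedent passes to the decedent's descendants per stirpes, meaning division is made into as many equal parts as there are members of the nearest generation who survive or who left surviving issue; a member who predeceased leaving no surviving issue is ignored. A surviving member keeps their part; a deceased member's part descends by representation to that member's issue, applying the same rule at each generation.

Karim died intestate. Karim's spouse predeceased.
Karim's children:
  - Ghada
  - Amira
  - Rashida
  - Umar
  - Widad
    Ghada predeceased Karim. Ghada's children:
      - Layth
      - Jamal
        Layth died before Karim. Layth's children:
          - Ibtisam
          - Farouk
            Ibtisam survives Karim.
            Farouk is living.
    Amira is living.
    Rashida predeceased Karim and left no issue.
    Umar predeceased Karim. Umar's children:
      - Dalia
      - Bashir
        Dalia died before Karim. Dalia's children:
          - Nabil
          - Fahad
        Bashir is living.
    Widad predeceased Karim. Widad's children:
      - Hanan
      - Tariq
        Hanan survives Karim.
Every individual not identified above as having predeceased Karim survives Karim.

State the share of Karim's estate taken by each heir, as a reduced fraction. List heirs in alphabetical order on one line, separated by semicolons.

Amira 1/4; Bashir 1/8; Fahad 1/16; Farouk 1/16; Hanan 1/8; Ibtisam 1/16; Jamal 1/8; Nabil 1/16; Tariq 1/8

There is no surviving spouse, so the entire estate passes to Karim's descendants per stirpes.
Rashida left no surviving issue, so that branch lapses and is disregarded.
The estate is divided into 4 equal shares of 1/4 among Ghada, Amira, Umar, Widad.
Ghada predeceased; the 1/4 allotted to Ghada's branch passes to Ghada's issue by representation.
The 1/4 is divided into 2 equal shares of 1/8 among Layth, Jamal.
Layth predeceased; the 1/8 allotted to Layth's branch passes to Layth's issue by representation.
The 1/8 is divided into 2 equal shares of 1/16 among Ibtisam, Farouk.
Ibtisam is living and takes 1/16.
Farouk is living and takes 1/16.
Jamal is living and takes 1/8.
Amira is living and takes 1/4.
Umar predeceased; the 1/4 allotted to Umar's branch passes to Umar's issue by representation.
The 1/4 is divided into 2 equal shares of 1/8 among Dalia, Bashir.
Dalia predeceased; the 1/8 allotted to Dalia's branch passes to Dalia's issue by representation.
The 1/8 is divided into 2 equal shares of 1/16 among Nabil, Fahad.
Nabil is living and takes 1/16.
Fahad is living and takes 1/16.
Bashir is living and takes 1/8.
Widad predeceased; the 1/4 allotted to Widad's branch passes to Widad's issue by representation.
The 1/4 is divided into 2 equal shares of 1/8 among Hanan, Tariq.
Hanan is living and takes 1/8.
Tariq is living and takes 1/8.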